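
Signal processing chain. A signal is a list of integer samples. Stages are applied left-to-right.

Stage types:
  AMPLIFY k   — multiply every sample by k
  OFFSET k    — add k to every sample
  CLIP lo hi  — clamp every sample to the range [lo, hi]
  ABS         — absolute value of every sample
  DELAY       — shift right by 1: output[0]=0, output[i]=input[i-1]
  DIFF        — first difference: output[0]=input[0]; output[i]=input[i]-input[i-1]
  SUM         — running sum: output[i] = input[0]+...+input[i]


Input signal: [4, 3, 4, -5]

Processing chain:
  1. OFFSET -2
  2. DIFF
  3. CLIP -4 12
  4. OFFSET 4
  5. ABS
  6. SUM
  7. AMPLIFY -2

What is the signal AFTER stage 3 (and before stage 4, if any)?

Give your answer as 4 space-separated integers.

Input: [4, 3, 4, -5]
Stage 1 (OFFSET -2): 4+-2=2, 3+-2=1, 4+-2=2, -5+-2=-7 -> [2, 1, 2, -7]
Stage 2 (DIFF): s[0]=2, 1-2=-1, 2-1=1, -7-2=-9 -> [2, -1, 1, -9]
Stage 3 (CLIP -4 12): clip(2,-4,12)=2, clip(-1,-4,12)=-1, clip(1,-4,12)=1, clip(-9,-4,12)=-4 -> [2, -1, 1, -4]

Answer: 2 -1 1 -4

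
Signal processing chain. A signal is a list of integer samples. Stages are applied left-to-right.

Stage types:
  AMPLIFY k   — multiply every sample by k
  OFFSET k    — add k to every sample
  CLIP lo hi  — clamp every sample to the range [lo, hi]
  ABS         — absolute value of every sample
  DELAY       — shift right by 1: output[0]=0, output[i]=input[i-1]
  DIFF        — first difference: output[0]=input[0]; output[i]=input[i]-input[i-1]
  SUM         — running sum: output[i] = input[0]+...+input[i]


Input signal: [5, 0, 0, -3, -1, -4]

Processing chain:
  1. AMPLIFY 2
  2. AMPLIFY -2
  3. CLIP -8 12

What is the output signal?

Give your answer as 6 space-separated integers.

Answer: -8 0 0 12 4 12

Derivation:
Input: [5, 0, 0, -3, -1, -4]
Stage 1 (AMPLIFY 2): 5*2=10, 0*2=0, 0*2=0, -3*2=-6, -1*2=-2, -4*2=-8 -> [10, 0, 0, -6, -2, -8]
Stage 2 (AMPLIFY -2): 10*-2=-20, 0*-2=0, 0*-2=0, -6*-2=12, -2*-2=4, -8*-2=16 -> [-20, 0, 0, 12, 4, 16]
Stage 3 (CLIP -8 12): clip(-20,-8,12)=-8, clip(0,-8,12)=0, clip(0,-8,12)=0, clip(12,-8,12)=12, clip(4,-8,12)=4, clip(16,-8,12)=12 -> [-8, 0, 0, 12, 4, 12]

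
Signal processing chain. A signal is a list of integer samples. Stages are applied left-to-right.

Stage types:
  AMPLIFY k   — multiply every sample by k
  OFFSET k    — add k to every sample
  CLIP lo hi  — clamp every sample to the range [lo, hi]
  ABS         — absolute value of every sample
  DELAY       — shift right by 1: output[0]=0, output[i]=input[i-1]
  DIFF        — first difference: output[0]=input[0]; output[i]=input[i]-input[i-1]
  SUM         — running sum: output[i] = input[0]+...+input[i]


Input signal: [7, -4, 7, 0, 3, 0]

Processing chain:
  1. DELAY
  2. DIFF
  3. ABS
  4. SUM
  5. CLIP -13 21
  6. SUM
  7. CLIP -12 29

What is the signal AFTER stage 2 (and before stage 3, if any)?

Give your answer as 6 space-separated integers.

Answer: 0 7 -11 11 -7 3

Derivation:
Input: [7, -4, 7, 0, 3, 0]
Stage 1 (DELAY): [0, 7, -4, 7, 0, 3] = [0, 7, -4, 7, 0, 3] -> [0, 7, -4, 7, 0, 3]
Stage 2 (DIFF): s[0]=0, 7-0=7, -4-7=-11, 7--4=11, 0-7=-7, 3-0=3 -> [0, 7, -11, 11, -7, 3]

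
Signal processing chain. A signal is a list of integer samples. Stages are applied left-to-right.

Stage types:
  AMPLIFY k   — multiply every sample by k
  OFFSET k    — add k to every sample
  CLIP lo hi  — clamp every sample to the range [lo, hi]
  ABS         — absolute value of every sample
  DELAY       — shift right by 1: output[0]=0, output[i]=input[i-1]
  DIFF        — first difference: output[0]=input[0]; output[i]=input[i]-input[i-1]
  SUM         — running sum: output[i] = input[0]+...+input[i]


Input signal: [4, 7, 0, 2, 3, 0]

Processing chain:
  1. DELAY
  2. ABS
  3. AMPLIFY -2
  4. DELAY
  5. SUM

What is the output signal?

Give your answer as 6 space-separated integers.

Input: [4, 7, 0, 2, 3, 0]
Stage 1 (DELAY): [0, 4, 7, 0, 2, 3] = [0, 4, 7, 0, 2, 3] -> [0, 4, 7, 0, 2, 3]
Stage 2 (ABS): |0|=0, |4|=4, |7|=7, |0|=0, |2|=2, |3|=3 -> [0, 4, 7, 0, 2, 3]
Stage 3 (AMPLIFY -2): 0*-2=0, 4*-2=-8, 7*-2=-14, 0*-2=0, 2*-2=-4, 3*-2=-6 -> [0, -8, -14, 0, -4, -6]
Stage 4 (DELAY): [0, 0, -8, -14, 0, -4] = [0, 0, -8, -14, 0, -4] -> [0, 0, -8, -14, 0, -4]
Stage 5 (SUM): sum[0..0]=0, sum[0..1]=0, sum[0..2]=-8, sum[0..3]=-22, sum[0..4]=-22, sum[0..5]=-26 -> [0, 0, -8, -22, -22, -26]

Answer: 0 0 -8 -22 -22 -26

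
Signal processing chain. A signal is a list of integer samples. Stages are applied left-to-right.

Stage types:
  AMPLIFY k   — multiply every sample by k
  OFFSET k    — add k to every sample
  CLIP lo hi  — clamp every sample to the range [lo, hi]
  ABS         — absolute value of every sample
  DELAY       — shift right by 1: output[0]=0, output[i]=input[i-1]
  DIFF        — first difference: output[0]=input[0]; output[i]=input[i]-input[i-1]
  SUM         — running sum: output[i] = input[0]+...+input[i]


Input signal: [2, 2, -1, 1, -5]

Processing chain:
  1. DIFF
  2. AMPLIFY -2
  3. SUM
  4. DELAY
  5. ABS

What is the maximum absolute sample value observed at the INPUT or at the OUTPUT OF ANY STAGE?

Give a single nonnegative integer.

Answer: 12

Derivation:
Input: [2, 2, -1, 1, -5] (max |s|=5)
Stage 1 (DIFF): s[0]=2, 2-2=0, -1-2=-3, 1--1=2, -5-1=-6 -> [2, 0, -3, 2, -6] (max |s|=6)
Stage 2 (AMPLIFY -2): 2*-2=-4, 0*-2=0, -3*-2=6, 2*-2=-4, -6*-2=12 -> [-4, 0, 6, -4, 12] (max |s|=12)
Stage 3 (SUM): sum[0..0]=-4, sum[0..1]=-4, sum[0..2]=2, sum[0..3]=-2, sum[0..4]=10 -> [-4, -4, 2, -2, 10] (max |s|=10)
Stage 4 (DELAY): [0, -4, -4, 2, -2] = [0, -4, -4, 2, -2] -> [0, -4, -4, 2, -2] (max |s|=4)
Stage 5 (ABS): |0|=0, |-4|=4, |-4|=4, |2|=2, |-2|=2 -> [0, 4, 4, 2, 2] (max |s|=4)
Overall max amplitude: 12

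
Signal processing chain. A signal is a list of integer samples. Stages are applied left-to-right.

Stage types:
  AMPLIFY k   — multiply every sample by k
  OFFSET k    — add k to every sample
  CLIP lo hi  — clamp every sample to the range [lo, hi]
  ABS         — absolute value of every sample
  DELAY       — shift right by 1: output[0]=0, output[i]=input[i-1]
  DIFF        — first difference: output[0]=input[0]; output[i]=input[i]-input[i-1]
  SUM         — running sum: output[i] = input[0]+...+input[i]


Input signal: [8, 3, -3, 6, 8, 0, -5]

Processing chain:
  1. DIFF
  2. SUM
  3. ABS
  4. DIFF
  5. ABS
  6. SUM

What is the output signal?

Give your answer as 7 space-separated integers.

Input: [8, 3, -3, 6, 8, 0, -5]
Stage 1 (DIFF): s[0]=8, 3-8=-5, -3-3=-6, 6--3=9, 8-6=2, 0-8=-8, -5-0=-5 -> [8, -5, -6, 9, 2, -8, -5]
Stage 2 (SUM): sum[0..0]=8, sum[0..1]=3, sum[0..2]=-3, sum[0..3]=6, sum[0..4]=8, sum[0..5]=0, sum[0..6]=-5 -> [8, 3, -3, 6, 8, 0, -5]
Stage 3 (ABS): |8|=8, |3|=3, |-3|=3, |6|=6, |8|=8, |0|=0, |-5|=5 -> [8, 3, 3, 6, 8, 0, 5]
Stage 4 (DIFF): s[0]=8, 3-8=-5, 3-3=0, 6-3=3, 8-6=2, 0-8=-8, 5-0=5 -> [8, -5, 0, 3, 2, -8, 5]
Stage 5 (ABS): |8|=8, |-5|=5, |0|=0, |3|=3, |2|=2, |-8|=8, |5|=5 -> [8, 5, 0, 3, 2, 8, 5]
Stage 6 (SUM): sum[0..0]=8, sum[0..1]=13, sum[0..2]=13, sum[0..3]=16, sum[0..4]=18, sum[0..5]=26, sum[0..6]=31 -> [8, 13, 13, 16, 18, 26, 31]

Answer: 8 13 13 16 18 26 31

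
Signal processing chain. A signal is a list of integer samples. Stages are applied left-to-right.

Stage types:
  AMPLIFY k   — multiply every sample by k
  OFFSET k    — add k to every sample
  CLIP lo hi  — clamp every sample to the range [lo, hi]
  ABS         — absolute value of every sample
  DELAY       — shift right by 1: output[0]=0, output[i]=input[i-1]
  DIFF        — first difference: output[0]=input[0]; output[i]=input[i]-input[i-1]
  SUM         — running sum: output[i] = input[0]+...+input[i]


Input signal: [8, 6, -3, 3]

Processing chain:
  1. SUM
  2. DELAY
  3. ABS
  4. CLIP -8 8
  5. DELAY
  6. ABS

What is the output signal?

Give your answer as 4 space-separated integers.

Input: [8, 6, -3, 3]
Stage 1 (SUM): sum[0..0]=8, sum[0..1]=14, sum[0..2]=11, sum[0..3]=14 -> [8, 14, 11, 14]
Stage 2 (DELAY): [0, 8, 14, 11] = [0, 8, 14, 11] -> [0, 8, 14, 11]
Stage 3 (ABS): |0|=0, |8|=8, |14|=14, |11|=11 -> [0, 8, 14, 11]
Stage 4 (CLIP -8 8): clip(0,-8,8)=0, clip(8,-8,8)=8, clip(14,-8,8)=8, clip(11,-8,8)=8 -> [0, 8, 8, 8]
Stage 5 (DELAY): [0, 0, 8, 8] = [0, 0, 8, 8] -> [0, 0, 8, 8]
Stage 6 (ABS): |0|=0, |0|=0, |8|=8, |8|=8 -> [0, 0, 8, 8]

Answer: 0 0 8 8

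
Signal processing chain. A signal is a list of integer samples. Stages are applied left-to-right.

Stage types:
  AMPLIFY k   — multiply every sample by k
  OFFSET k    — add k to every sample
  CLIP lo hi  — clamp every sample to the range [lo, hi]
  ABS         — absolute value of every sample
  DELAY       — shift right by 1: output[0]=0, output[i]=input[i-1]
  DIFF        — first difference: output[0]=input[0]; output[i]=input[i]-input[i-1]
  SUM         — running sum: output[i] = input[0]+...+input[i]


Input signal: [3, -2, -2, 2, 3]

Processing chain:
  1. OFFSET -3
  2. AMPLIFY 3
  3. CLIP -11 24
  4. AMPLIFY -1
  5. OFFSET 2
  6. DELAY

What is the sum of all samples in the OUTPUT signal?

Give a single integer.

Answer: 33

Derivation:
Input: [3, -2, -2, 2, 3]
Stage 1 (OFFSET -3): 3+-3=0, -2+-3=-5, -2+-3=-5, 2+-3=-1, 3+-3=0 -> [0, -5, -5, -1, 0]
Stage 2 (AMPLIFY 3): 0*3=0, -5*3=-15, -5*3=-15, -1*3=-3, 0*3=0 -> [0, -15, -15, -3, 0]
Stage 3 (CLIP -11 24): clip(0,-11,24)=0, clip(-15,-11,24)=-11, clip(-15,-11,24)=-11, clip(-3,-11,24)=-3, clip(0,-11,24)=0 -> [0, -11, -11, -3, 0]
Stage 4 (AMPLIFY -1): 0*-1=0, -11*-1=11, -11*-1=11, -3*-1=3, 0*-1=0 -> [0, 11, 11, 3, 0]
Stage 5 (OFFSET 2): 0+2=2, 11+2=13, 11+2=13, 3+2=5, 0+2=2 -> [2, 13, 13, 5, 2]
Stage 6 (DELAY): [0, 2, 13, 13, 5] = [0, 2, 13, 13, 5] -> [0, 2, 13, 13, 5]
Output sum: 33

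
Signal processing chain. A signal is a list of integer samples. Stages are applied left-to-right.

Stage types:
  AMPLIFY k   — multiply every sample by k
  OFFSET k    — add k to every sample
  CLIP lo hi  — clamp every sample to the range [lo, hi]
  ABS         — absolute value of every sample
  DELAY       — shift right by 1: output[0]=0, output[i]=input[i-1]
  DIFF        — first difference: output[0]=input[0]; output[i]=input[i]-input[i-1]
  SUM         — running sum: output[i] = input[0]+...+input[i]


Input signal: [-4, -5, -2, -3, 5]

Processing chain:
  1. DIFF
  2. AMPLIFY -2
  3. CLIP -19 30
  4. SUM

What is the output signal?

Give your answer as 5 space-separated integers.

Input: [-4, -5, -2, -3, 5]
Stage 1 (DIFF): s[0]=-4, -5--4=-1, -2--5=3, -3--2=-1, 5--3=8 -> [-4, -1, 3, -1, 8]
Stage 2 (AMPLIFY -2): -4*-2=8, -1*-2=2, 3*-2=-6, -1*-2=2, 8*-2=-16 -> [8, 2, -6, 2, -16]
Stage 3 (CLIP -19 30): clip(8,-19,30)=8, clip(2,-19,30)=2, clip(-6,-19,30)=-6, clip(2,-19,30)=2, clip(-16,-19,30)=-16 -> [8, 2, -6, 2, -16]
Stage 4 (SUM): sum[0..0]=8, sum[0..1]=10, sum[0..2]=4, sum[0..3]=6, sum[0..4]=-10 -> [8, 10, 4, 6, -10]

Answer: 8 10 4 6 -10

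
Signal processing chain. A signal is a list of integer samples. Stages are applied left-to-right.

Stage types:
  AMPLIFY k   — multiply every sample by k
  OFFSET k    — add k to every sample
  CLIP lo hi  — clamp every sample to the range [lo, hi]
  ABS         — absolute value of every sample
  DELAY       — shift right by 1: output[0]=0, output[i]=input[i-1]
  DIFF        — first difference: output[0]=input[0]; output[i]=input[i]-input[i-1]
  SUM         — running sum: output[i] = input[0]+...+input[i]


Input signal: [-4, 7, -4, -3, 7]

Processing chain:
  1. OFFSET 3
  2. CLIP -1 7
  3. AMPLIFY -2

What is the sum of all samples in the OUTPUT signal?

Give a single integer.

Input: [-4, 7, -4, -3, 7]
Stage 1 (OFFSET 3): -4+3=-1, 7+3=10, -4+3=-1, -3+3=0, 7+3=10 -> [-1, 10, -1, 0, 10]
Stage 2 (CLIP -1 7): clip(-1,-1,7)=-1, clip(10,-1,7)=7, clip(-1,-1,7)=-1, clip(0,-1,7)=0, clip(10,-1,7)=7 -> [-1, 7, -1, 0, 7]
Stage 3 (AMPLIFY -2): -1*-2=2, 7*-2=-14, -1*-2=2, 0*-2=0, 7*-2=-14 -> [2, -14, 2, 0, -14]
Output sum: -24

Answer: -24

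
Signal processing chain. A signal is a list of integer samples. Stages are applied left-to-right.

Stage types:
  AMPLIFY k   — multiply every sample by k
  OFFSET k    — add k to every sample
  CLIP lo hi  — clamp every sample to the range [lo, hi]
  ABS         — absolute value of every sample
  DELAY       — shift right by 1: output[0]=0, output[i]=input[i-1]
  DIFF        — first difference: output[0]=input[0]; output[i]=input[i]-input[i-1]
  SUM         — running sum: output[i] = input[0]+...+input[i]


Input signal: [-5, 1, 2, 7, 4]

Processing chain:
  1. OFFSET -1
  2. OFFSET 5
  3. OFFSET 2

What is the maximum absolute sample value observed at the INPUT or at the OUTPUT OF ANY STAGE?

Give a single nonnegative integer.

Answer: 13

Derivation:
Input: [-5, 1, 2, 7, 4] (max |s|=7)
Stage 1 (OFFSET -1): -5+-1=-6, 1+-1=0, 2+-1=1, 7+-1=6, 4+-1=3 -> [-6, 0, 1, 6, 3] (max |s|=6)
Stage 2 (OFFSET 5): -6+5=-1, 0+5=5, 1+5=6, 6+5=11, 3+5=8 -> [-1, 5, 6, 11, 8] (max |s|=11)
Stage 3 (OFFSET 2): -1+2=1, 5+2=7, 6+2=8, 11+2=13, 8+2=10 -> [1, 7, 8, 13, 10] (max |s|=13)
Overall max amplitude: 13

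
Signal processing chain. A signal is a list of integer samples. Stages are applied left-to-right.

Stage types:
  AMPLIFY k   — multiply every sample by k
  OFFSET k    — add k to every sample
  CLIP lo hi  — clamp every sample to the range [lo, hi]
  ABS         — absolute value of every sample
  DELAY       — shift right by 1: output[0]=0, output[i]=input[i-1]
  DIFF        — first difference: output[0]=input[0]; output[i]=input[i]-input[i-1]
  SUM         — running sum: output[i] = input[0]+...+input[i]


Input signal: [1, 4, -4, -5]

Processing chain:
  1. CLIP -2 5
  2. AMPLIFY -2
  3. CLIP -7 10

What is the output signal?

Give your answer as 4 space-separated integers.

Answer: -2 -7 4 4

Derivation:
Input: [1, 4, -4, -5]
Stage 1 (CLIP -2 5): clip(1,-2,5)=1, clip(4,-2,5)=4, clip(-4,-2,5)=-2, clip(-5,-2,5)=-2 -> [1, 4, -2, -2]
Stage 2 (AMPLIFY -2): 1*-2=-2, 4*-2=-8, -2*-2=4, -2*-2=4 -> [-2, -8, 4, 4]
Stage 3 (CLIP -7 10): clip(-2,-7,10)=-2, clip(-8,-7,10)=-7, clip(4,-7,10)=4, clip(4,-7,10)=4 -> [-2, -7, 4, 4]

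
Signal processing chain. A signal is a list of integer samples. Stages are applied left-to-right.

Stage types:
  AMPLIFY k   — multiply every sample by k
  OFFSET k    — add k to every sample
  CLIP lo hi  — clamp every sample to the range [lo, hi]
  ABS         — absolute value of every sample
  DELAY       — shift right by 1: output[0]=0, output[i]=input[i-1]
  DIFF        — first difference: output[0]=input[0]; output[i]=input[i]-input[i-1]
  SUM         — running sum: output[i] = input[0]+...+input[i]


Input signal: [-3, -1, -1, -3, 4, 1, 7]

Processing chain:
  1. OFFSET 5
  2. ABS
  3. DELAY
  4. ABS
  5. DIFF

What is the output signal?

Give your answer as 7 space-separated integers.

Input: [-3, -1, -1, -3, 4, 1, 7]
Stage 1 (OFFSET 5): -3+5=2, -1+5=4, -1+5=4, -3+5=2, 4+5=9, 1+5=6, 7+5=12 -> [2, 4, 4, 2, 9, 6, 12]
Stage 2 (ABS): |2|=2, |4|=4, |4|=4, |2|=2, |9|=9, |6|=6, |12|=12 -> [2, 4, 4, 2, 9, 6, 12]
Stage 3 (DELAY): [0, 2, 4, 4, 2, 9, 6] = [0, 2, 4, 4, 2, 9, 6] -> [0, 2, 4, 4, 2, 9, 6]
Stage 4 (ABS): |0|=0, |2|=2, |4|=4, |4|=4, |2|=2, |9|=9, |6|=6 -> [0, 2, 4, 4, 2, 9, 6]
Stage 5 (DIFF): s[0]=0, 2-0=2, 4-2=2, 4-4=0, 2-4=-2, 9-2=7, 6-9=-3 -> [0, 2, 2, 0, -2, 7, -3]

Answer: 0 2 2 0 -2 7 -3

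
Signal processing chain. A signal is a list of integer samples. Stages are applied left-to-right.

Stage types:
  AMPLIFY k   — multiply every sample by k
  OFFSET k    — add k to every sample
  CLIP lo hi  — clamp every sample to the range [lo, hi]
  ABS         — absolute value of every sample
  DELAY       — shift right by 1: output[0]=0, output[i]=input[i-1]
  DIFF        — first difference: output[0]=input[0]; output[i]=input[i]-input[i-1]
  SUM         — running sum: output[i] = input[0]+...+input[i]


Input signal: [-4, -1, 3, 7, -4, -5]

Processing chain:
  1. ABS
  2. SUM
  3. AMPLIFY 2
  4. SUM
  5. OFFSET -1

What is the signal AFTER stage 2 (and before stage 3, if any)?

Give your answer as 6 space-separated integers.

Input: [-4, -1, 3, 7, -4, -5]
Stage 1 (ABS): |-4|=4, |-1|=1, |3|=3, |7|=7, |-4|=4, |-5|=5 -> [4, 1, 3, 7, 4, 5]
Stage 2 (SUM): sum[0..0]=4, sum[0..1]=5, sum[0..2]=8, sum[0..3]=15, sum[0..4]=19, sum[0..5]=24 -> [4, 5, 8, 15, 19, 24]

Answer: 4 5 8 15 19 24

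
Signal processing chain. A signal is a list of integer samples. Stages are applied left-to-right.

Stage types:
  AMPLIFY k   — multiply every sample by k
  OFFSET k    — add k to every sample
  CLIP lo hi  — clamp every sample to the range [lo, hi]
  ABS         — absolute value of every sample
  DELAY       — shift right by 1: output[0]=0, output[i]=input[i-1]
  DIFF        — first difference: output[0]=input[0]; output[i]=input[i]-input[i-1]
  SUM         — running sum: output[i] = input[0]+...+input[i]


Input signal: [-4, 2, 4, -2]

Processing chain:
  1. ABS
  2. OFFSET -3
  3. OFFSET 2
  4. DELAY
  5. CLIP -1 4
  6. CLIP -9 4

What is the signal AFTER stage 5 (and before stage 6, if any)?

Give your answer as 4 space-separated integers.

Answer: 0 3 1 3

Derivation:
Input: [-4, 2, 4, -2]
Stage 1 (ABS): |-4|=4, |2|=2, |4|=4, |-2|=2 -> [4, 2, 4, 2]
Stage 2 (OFFSET -3): 4+-3=1, 2+-3=-1, 4+-3=1, 2+-3=-1 -> [1, -1, 1, -1]
Stage 3 (OFFSET 2): 1+2=3, -1+2=1, 1+2=3, -1+2=1 -> [3, 1, 3, 1]
Stage 4 (DELAY): [0, 3, 1, 3] = [0, 3, 1, 3] -> [0, 3, 1, 3]
Stage 5 (CLIP -1 4): clip(0,-1,4)=0, clip(3,-1,4)=3, clip(1,-1,4)=1, clip(3,-1,4)=3 -> [0, 3, 1, 3]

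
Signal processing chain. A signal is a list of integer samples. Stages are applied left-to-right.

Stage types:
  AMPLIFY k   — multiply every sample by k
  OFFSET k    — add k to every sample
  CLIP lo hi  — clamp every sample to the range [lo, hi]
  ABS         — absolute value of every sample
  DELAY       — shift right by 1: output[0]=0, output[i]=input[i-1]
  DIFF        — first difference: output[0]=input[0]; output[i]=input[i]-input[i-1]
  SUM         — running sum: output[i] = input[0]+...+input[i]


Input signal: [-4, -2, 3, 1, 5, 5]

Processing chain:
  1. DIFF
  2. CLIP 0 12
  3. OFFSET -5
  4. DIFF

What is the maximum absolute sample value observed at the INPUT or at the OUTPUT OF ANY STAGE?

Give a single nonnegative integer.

Input: [-4, -2, 3, 1, 5, 5] (max |s|=5)
Stage 1 (DIFF): s[0]=-4, -2--4=2, 3--2=5, 1-3=-2, 5-1=4, 5-5=0 -> [-4, 2, 5, -2, 4, 0] (max |s|=5)
Stage 2 (CLIP 0 12): clip(-4,0,12)=0, clip(2,0,12)=2, clip(5,0,12)=5, clip(-2,0,12)=0, clip(4,0,12)=4, clip(0,0,12)=0 -> [0, 2, 5, 0, 4, 0] (max |s|=5)
Stage 3 (OFFSET -5): 0+-5=-5, 2+-5=-3, 5+-5=0, 0+-5=-5, 4+-5=-1, 0+-5=-5 -> [-5, -3, 0, -5, -1, -5] (max |s|=5)
Stage 4 (DIFF): s[0]=-5, -3--5=2, 0--3=3, -5-0=-5, -1--5=4, -5--1=-4 -> [-5, 2, 3, -5, 4, -4] (max |s|=5)
Overall max amplitude: 5

Answer: 5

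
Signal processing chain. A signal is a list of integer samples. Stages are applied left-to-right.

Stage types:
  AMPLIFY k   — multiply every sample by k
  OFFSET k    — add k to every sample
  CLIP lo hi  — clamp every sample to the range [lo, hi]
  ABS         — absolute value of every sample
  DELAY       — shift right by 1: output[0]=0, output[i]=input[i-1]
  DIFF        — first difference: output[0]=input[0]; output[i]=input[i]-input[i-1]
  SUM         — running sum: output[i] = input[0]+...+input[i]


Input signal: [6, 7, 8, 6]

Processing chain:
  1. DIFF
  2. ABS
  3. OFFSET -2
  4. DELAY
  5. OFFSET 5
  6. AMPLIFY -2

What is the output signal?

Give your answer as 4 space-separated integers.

Answer: -10 -18 -8 -8

Derivation:
Input: [6, 7, 8, 6]
Stage 1 (DIFF): s[0]=6, 7-6=1, 8-7=1, 6-8=-2 -> [6, 1, 1, -2]
Stage 2 (ABS): |6|=6, |1|=1, |1|=1, |-2|=2 -> [6, 1, 1, 2]
Stage 3 (OFFSET -2): 6+-2=4, 1+-2=-1, 1+-2=-1, 2+-2=0 -> [4, -1, -1, 0]
Stage 4 (DELAY): [0, 4, -1, -1] = [0, 4, -1, -1] -> [0, 4, -1, -1]
Stage 5 (OFFSET 5): 0+5=5, 4+5=9, -1+5=4, -1+5=4 -> [5, 9, 4, 4]
Stage 6 (AMPLIFY -2): 5*-2=-10, 9*-2=-18, 4*-2=-8, 4*-2=-8 -> [-10, -18, -8, -8]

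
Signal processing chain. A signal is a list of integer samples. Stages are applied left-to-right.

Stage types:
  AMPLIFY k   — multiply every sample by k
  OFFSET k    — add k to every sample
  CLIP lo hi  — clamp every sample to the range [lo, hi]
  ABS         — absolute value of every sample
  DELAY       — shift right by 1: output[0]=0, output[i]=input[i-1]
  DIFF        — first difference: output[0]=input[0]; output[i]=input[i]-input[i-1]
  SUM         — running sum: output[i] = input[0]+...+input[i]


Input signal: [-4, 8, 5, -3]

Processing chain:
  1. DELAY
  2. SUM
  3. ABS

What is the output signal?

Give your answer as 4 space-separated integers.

Answer: 0 4 4 9

Derivation:
Input: [-4, 8, 5, -3]
Stage 1 (DELAY): [0, -4, 8, 5] = [0, -4, 8, 5] -> [0, -4, 8, 5]
Stage 2 (SUM): sum[0..0]=0, sum[0..1]=-4, sum[0..2]=4, sum[0..3]=9 -> [0, -4, 4, 9]
Stage 3 (ABS): |0|=0, |-4|=4, |4|=4, |9|=9 -> [0, 4, 4, 9]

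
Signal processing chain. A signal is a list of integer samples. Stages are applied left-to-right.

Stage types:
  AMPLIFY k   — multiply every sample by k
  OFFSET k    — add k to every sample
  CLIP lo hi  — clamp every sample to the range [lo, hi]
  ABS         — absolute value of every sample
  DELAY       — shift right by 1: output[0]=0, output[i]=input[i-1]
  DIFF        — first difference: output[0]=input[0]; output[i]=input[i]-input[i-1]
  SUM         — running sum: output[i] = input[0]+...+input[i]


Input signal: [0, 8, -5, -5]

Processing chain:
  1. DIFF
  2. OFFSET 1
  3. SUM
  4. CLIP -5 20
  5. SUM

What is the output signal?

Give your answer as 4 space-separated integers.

Answer: 1 11 9 8

Derivation:
Input: [0, 8, -5, -5]
Stage 1 (DIFF): s[0]=0, 8-0=8, -5-8=-13, -5--5=0 -> [0, 8, -13, 0]
Stage 2 (OFFSET 1): 0+1=1, 8+1=9, -13+1=-12, 0+1=1 -> [1, 9, -12, 1]
Stage 3 (SUM): sum[0..0]=1, sum[0..1]=10, sum[0..2]=-2, sum[0..3]=-1 -> [1, 10, -2, -1]
Stage 4 (CLIP -5 20): clip(1,-5,20)=1, clip(10,-5,20)=10, clip(-2,-5,20)=-2, clip(-1,-5,20)=-1 -> [1, 10, -2, -1]
Stage 5 (SUM): sum[0..0]=1, sum[0..1]=11, sum[0..2]=9, sum[0..3]=8 -> [1, 11, 9, 8]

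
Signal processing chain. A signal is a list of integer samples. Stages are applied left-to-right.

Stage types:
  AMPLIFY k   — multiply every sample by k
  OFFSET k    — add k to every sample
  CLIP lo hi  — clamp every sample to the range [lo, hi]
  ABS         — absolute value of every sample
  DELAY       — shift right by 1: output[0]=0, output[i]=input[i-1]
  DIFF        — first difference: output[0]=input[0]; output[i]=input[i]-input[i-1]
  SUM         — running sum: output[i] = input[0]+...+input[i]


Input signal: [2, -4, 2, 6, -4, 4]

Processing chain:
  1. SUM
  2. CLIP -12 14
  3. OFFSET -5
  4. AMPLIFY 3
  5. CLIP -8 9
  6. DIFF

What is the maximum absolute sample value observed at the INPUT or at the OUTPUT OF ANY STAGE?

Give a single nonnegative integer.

Input: [2, -4, 2, 6, -4, 4] (max |s|=6)
Stage 1 (SUM): sum[0..0]=2, sum[0..1]=-2, sum[0..2]=0, sum[0..3]=6, sum[0..4]=2, sum[0..5]=6 -> [2, -2, 0, 6, 2, 6] (max |s|=6)
Stage 2 (CLIP -12 14): clip(2,-12,14)=2, clip(-2,-12,14)=-2, clip(0,-12,14)=0, clip(6,-12,14)=6, clip(2,-12,14)=2, clip(6,-12,14)=6 -> [2, -2, 0, 6, 2, 6] (max |s|=6)
Stage 3 (OFFSET -5): 2+-5=-3, -2+-5=-7, 0+-5=-5, 6+-5=1, 2+-5=-3, 6+-5=1 -> [-3, -7, -5, 1, -3, 1] (max |s|=7)
Stage 4 (AMPLIFY 3): -3*3=-9, -7*3=-21, -5*3=-15, 1*3=3, -3*3=-9, 1*3=3 -> [-9, -21, -15, 3, -9, 3] (max |s|=21)
Stage 5 (CLIP -8 9): clip(-9,-8,9)=-8, clip(-21,-8,9)=-8, clip(-15,-8,9)=-8, clip(3,-8,9)=3, clip(-9,-8,9)=-8, clip(3,-8,9)=3 -> [-8, -8, -8, 3, -8, 3] (max |s|=8)
Stage 6 (DIFF): s[0]=-8, -8--8=0, -8--8=0, 3--8=11, -8-3=-11, 3--8=11 -> [-8, 0, 0, 11, -11, 11] (max |s|=11)
Overall max amplitude: 21

Answer: 21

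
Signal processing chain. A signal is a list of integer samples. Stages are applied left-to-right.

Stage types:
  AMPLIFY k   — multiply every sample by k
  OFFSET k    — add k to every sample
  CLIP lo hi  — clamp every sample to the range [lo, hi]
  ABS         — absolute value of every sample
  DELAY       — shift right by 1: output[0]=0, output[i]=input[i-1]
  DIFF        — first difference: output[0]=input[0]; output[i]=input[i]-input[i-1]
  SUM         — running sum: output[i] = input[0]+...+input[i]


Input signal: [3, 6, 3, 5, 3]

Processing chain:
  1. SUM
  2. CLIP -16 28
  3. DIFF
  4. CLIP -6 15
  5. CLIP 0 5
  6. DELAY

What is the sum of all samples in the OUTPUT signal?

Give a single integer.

Input: [3, 6, 3, 5, 3]
Stage 1 (SUM): sum[0..0]=3, sum[0..1]=9, sum[0..2]=12, sum[0..3]=17, sum[0..4]=20 -> [3, 9, 12, 17, 20]
Stage 2 (CLIP -16 28): clip(3,-16,28)=3, clip(9,-16,28)=9, clip(12,-16,28)=12, clip(17,-16,28)=17, clip(20,-16,28)=20 -> [3, 9, 12, 17, 20]
Stage 3 (DIFF): s[0]=3, 9-3=6, 12-9=3, 17-12=5, 20-17=3 -> [3, 6, 3, 5, 3]
Stage 4 (CLIP -6 15): clip(3,-6,15)=3, clip(6,-6,15)=6, clip(3,-6,15)=3, clip(5,-6,15)=5, clip(3,-6,15)=3 -> [3, 6, 3, 5, 3]
Stage 5 (CLIP 0 5): clip(3,0,5)=3, clip(6,0,5)=5, clip(3,0,5)=3, clip(5,0,5)=5, clip(3,0,5)=3 -> [3, 5, 3, 5, 3]
Stage 6 (DELAY): [0, 3, 5, 3, 5] = [0, 3, 5, 3, 5] -> [0, 3, 5, 3, 5]
Output sum: 16

Answer: 16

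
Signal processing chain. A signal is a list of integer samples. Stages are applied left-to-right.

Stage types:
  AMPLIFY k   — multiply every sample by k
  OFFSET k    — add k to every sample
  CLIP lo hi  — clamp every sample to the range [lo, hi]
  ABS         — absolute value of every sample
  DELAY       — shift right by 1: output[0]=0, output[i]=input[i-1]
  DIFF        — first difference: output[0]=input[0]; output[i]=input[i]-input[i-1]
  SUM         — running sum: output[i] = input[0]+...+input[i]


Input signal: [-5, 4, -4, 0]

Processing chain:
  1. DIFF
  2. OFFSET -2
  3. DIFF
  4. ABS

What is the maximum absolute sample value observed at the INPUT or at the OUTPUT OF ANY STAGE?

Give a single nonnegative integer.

Input: [-5, 4, -4, 0] (max |s|=5)
Stage 1 (DIFF): s[0]=-5, 4--5=9, -4-4=-8, 0--4=4 -> [-5, 9, -8, 4] (max |s|=9)
Stage 2 (OFFSET -2): -5+-2=-7, 9+-2=7, -8+-2=-10, 4+-2=2 -> [-7, 7, -10, 2] (max |s|=10)
Stage 3 (DIFF): s[0]=-7, 7--7=14, -10-7=-17, 2--10=12 -> [-7, 14, -17, 12] (max |s|=17)
Stage 4 (ABS): |-7|=7, |14|=14, |-17|=17, |12|=12 -> [7, 14, 17, 12] (max |s|=17)
Overall max amplitude: 17

Answer: 17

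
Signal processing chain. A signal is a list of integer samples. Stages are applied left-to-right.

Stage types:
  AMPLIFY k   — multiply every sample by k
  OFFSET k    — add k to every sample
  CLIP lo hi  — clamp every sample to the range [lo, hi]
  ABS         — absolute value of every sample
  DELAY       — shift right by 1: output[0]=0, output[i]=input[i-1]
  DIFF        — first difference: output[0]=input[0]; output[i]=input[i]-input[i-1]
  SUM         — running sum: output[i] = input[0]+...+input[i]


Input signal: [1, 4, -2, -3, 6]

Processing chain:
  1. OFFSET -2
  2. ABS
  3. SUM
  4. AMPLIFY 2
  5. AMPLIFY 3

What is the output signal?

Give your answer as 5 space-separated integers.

Input: [1, 4, -2, -3, 6]
Stage 1 (OFFSET -2): 1+-2=-1, 4+-2=2, -2+-2=-4, -3+-2=-5, 6+-2=4 -> [-1, 2, -4, -5, 4]
Stage 2 (ABS): |-1|=1, |2|=2, |-4|=4, |-5|=5, |4|=4 -> [1, 2, 4, 5, 4]
Stage 3 (SUM): sum[0..0]=1, sum[0..1]=3, sum[0..2]=7, sum[0..3]=12, sum[0..4]=16 -> [1, 3, 7, 12, 16]
Stage 4 (AMPLIFY 2): 1*2=2, 3*2=6, 7*2=14, 12*2=24, 16*2=32 -> [2, 6, 14, 24, 32]
Stage 5 (AMPLIFY 3): 2*3=6, 6*3=18, 14*3=42, 24*3=72, 32*3=96 -> [6, 18, 42, 72, 96]

Answer: 6 18 42 72 96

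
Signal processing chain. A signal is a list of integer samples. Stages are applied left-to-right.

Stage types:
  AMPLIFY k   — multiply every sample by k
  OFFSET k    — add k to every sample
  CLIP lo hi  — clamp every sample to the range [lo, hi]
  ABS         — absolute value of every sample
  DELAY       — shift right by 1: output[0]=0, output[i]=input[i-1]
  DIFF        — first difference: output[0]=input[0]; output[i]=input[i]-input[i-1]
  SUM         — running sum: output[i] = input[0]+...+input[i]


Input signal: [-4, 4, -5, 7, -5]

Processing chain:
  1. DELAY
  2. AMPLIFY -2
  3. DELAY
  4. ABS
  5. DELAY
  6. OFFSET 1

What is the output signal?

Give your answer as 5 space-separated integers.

Input: [-4, 4, -5, 7, -5]
Stage 1 (DELAY): [0, -4, 4, -5, 7] = [0, -4, 4, -5, 7] -> [0, -4, 4, -5, 7]
Stage 2 (AMPLIFY -2): 0*-2=0, -4*-2=8, 4*-2=-8, -5*-2=10, 7*-2=-14 -> [0, 8, -8, 10, -14]
Stage 3 (DELAY): [0, 0, 8, -8, 10] = [0, 0, 8, -8, 10] -> [0, 0, 8, -8, 10]
Stage 4 (ABS): |0|=0, |0|=0, |8|=8, |-8|=8, |10|=10 -> [0, 0, 8, 8, 10]
Stage 5 (DELAY): [0, 0, 0, 8, 8] = [0, 0, 0, 8, 8] -> [0, 0, 0, 8, 8]
Stage 6 (OFFSET 1): 0+1=1, 0+1=1, 0+1=1, 8+1=9, 8+1=9 -> [1, 1, 1, 9, 9]

Answer: 1 1 1 9 9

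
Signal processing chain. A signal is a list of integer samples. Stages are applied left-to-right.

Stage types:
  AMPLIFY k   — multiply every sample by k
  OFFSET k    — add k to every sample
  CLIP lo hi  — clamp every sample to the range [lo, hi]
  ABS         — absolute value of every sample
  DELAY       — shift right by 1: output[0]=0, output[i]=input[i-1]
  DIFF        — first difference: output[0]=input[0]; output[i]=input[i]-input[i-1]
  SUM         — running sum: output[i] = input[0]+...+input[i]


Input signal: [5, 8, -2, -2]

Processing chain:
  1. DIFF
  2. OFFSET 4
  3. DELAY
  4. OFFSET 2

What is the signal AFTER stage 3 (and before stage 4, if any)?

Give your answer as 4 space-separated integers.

Answer: 0 9 7 -6

Derivation:
Input: [5, 8, -2, -2]
Stage 1 (DIFF): s[0]=5, 8-5=3, -2-8=-10, -2--2=0 -> [5, 3, -10, 0]
Stage 2 (OFFSET 4): 5+4=9, 3+4=7, -10+4=-6, 0+4=4 -> [9, 7, -6, 4]
Stage 3 (DELAY): [0, 9, 7, -6] = [0, 9, 7, -6] -> [0, 9, 7, -6]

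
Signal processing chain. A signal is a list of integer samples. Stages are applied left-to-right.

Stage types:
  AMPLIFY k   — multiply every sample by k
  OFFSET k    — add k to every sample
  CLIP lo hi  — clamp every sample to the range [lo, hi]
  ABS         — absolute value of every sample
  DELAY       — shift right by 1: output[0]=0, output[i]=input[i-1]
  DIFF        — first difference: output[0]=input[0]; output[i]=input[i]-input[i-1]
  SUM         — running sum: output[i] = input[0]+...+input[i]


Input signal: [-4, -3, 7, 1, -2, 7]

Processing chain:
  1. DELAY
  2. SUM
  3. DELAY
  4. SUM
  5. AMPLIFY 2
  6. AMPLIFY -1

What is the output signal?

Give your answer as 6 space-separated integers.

Input: [-4, -3, 7, 1, -2, 7]
Stage 1 (DELAY): [0, -4, -3, 7, 1, -2] = [0, -4, -3, 7, 1, -2] -> [0, -4, -3, 7, 1, -2]
Stage 2 (SUM): sum[0..0]=0, sum[0..1]=-4, sum[0..2]=-7, sum[0..3]=0, sum[0..4]=1, sum[0..5]=-1 -> [0, -4, -7, 0, 1, -1]
Stage 3 (DELAY): [0, 0, -4, -7, 0, 1] = [0, 0, -4, -7, 0, 1] -> [0, 0, -4, -7, 0, 1]
Stage 4 (SUM): sum[0..0]=0, sum[0..1]=0, sum[0..2]=-4, sum[0..3]=-11, sum[0..4]=-11, sum[0..5]=-10 -> [0, 0, -4, -11, -11, -10]
Stage 5 (AMPLIFY 2): 0*2=0, 0*2=0, -4*2=-8, -11*2=-22, -11*2=-22, -10*2=-20 -> [0, 0, -8, -22, -22, -20]
Stage 6 (AMPLIFY -1): 0*-1=0, 0*-1=0, -8*-1=8, -22*-1=22, -22*-1=22, -20*-1=20 -> [0, 0, 8, 22, 22, 20]

Answer: 0 0 8 22 22 20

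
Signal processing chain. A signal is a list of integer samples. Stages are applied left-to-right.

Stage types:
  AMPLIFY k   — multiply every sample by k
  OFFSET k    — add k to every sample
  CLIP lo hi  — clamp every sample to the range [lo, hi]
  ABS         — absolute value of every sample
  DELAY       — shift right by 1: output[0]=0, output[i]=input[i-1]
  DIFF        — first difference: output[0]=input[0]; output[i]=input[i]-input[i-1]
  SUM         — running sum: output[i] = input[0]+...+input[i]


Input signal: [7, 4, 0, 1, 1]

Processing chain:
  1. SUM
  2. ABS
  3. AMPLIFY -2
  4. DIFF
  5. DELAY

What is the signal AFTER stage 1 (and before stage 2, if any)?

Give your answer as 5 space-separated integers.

Input: [7, 4, 0, 1, 1]
Stage 1 (SUM): sum[0..0]=7, sum[0..1]=11, sum[0..2]=11, sum[0..3]=12, sum[0..4]=13 -> [7, 11, 11, 12, 13]

Answer: 7 11 11 12 13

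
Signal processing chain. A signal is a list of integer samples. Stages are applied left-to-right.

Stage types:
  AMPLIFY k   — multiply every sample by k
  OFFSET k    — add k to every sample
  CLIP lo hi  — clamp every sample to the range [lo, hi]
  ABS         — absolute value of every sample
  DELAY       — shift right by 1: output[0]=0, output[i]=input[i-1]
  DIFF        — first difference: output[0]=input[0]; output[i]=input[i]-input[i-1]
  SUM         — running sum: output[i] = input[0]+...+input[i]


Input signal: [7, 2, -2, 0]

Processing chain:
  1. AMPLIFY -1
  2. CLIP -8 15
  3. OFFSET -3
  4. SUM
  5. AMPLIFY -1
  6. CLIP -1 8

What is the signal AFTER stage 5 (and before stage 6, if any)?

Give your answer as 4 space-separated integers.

Input: [7, 2, -2, 0]
Stage 1 (AMPLIFY -1): 7*-1=-7, 2*-1=-2, -2*-1=2, 0*-1=0 -> [-7, -2, 2, 0]
Stage 2 (CLIP -8 15): clip(-7,-8,15)=-7, clip(-2,-8,15)=-2, clip(2,-8,15)=2, clip(0,-8,15)=0 -> [-7, -2, 2, 0]
Stage 3 (OFFSET -3): -7+-3=-10, -2+-3=-5, 2+-3=-1, 0+-3=-3 -> [-10, -5, -1, -3]
Stage 4 (SUM): sum[0..0]=-10, sum[0..1]=-15, sum[0..2]=-16, sum[0..3]=-19 -> [-10, -15, -16, -19]
Stage 5 (AMPLIFY -1): -10*-1=10, -15*-1=15, -16*-1=16, -19*-1=19 -> [10, 15, 16, 19]

Answer: 10 15 16 19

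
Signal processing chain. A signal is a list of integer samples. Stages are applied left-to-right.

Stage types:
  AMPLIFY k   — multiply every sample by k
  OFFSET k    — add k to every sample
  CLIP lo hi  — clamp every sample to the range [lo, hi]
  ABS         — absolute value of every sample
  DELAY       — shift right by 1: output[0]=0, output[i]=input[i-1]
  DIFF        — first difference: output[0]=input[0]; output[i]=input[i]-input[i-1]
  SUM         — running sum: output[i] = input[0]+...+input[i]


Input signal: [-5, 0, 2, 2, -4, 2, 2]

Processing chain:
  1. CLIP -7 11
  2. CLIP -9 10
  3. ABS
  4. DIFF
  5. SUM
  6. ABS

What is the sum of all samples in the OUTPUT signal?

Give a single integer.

Input: [-5, 0, 2, 2, -4, 2, 2]
Stage 1 (CLIP -7 11): clip(-5,-7,11)=-5, clip(0,-7,11)=0, clip(2,-7,11)=2, clip(2,-7,11)=2, clip(-4,-7,11)=-4, clip(2,-7,11)=2, clip(2,-7,11)=2 -> [-5, 0, 2, 2, -4, 2, 2]
Stage 2 (CLIP -9 10): clip(-5,-9,10)=-5, clip(0,-9,10)=0, clip(2,-9,10)=2, clip(2,-9,10)=2, clip(-4,-9,10)=-4, clip(2,-9,10)=2, clip(2,-9,10)=2 -> [-5, 0, 2, 2, -4, 2, 2]
Stage 3 (ABS): |-5|=5, |0|=0, |2|=2, |2|=2, |-4|=4, |2|=2, |2|=2 -> [5, 0, 2, 2, 4, 2, 2]
Stage 4 (DIFF): s[0]=5, 0-5=-5, 2-0=2, 2-2=0, 4-2=2, 2-4=-2, 2-2=0 -> [5, -5, 2, 0, 2, -2, 0]
Stage 5 (SUM): sum[0..0]=5, sum[0..1]=0, sum[0..2]=2, sum[0..3]=2, sum[0..4]=4, sum[0..5]=2, sum[0..6]=2 -> [5, 0, 2, 2, 4, 2, 2]
Stage 6 (ABS): |5|=5, |0|=0, |2|=2, |2|=2, |4|=4, |2|=2, |2|=2 -> [5, 0, 2, 2, 4, 2, 2]
Output sum: 17

Answer: 17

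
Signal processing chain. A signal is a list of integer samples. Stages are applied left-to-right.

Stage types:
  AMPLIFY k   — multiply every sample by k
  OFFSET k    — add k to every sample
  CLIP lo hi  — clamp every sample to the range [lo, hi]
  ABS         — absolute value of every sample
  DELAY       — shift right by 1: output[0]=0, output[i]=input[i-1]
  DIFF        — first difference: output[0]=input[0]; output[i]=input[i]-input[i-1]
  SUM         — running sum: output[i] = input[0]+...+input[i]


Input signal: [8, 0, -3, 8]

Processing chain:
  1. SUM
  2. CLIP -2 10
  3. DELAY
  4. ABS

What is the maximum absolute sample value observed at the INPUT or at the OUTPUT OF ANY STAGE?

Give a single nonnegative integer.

Answer: 13

Derivation:
Input: [8, 0, -3, 8] (max |s|=8)
Stage 1 (SUM): sum[0..0]=8, sum[0..1]=8, sum[0..2]=5, sum[0..3]=13 -> [8, 8, 5, 13] (max |s|=13)
Stage 2 (CLIP -2 10): clip(8,-2,10)=8, clip(8,-2,10)=8, clip(5,-2,10)=5, clip(13,-2,10)=10 -> [8, 8, 5, 10] (max |s|=10)
Stage 3 (DELAY): [0, 8, 8, 5] = [0, 8, 8, 5] -> [0, 8, 8, 5] (max |s|=8)
Stage 4 (ABS): |0|=0, |8|=8, |8|=8, |5|=5 -> [0, 8, 8, 5] (max |s|=8)
Overall max amplitude: 13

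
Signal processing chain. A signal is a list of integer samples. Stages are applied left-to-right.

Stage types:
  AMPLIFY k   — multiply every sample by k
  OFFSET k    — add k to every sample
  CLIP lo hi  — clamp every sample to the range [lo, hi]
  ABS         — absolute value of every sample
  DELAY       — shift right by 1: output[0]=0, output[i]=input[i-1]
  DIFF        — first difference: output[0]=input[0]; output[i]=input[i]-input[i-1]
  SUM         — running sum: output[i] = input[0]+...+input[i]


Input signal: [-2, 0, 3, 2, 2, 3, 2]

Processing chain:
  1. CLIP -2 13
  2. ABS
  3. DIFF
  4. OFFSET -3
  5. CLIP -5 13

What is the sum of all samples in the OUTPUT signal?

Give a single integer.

Input: [-2, 0, 3, 2, 2, 3, 2]
Stage 1 (CLIP -2 13): clip(-2,-2,13)=-2, clip(0,-2,13)=0, clip(3,-2,13)=3, clip(2,-2,13)=2, clip(2,-2,13)=2, clip(3,-2,13)=3, clip(2,-2,13)=2 -> [-2, 0, 3, 2, 2, 3, 2]
Stage 2 (ABS): |-2|=2, |0|=0, |3|=3, |2|=2, |2|=2, |3|=3, |2|=2 -> [2, 0, 3, 2, 2, 3, 2]
Stage 3 (DIFF): s[0]=2, 0-2=-2, 3-0=3, 2-3=-1, 2-2=0, 3-2=1, 2-3=-1 -> [2, -2, 3, -1, 0, 1, -1]
Stage 4 (OFFSET -3): 2+-3=-1, -2+-3=-5, 3+-3=0, -1+-3=-4, 0+-3=-3, 1+-3=-2, -1+-3=-4 -> [-1, -5, 0, -4, -3, -2, -4]
Stage 5 (CLIP -5 13): clip(-1,-5,13)=-1, clip(-5,-5,13)=-5, clip(0,-5,13)=0, clip(-4,-5,13)=-4, clip(-3,-5,13)=-3, clip(-2,-5,13)=-2, clip(-4,-5,13)=-4 -> [-1, -5, 0, -4, -3, -2, -4]
Output sum: -19

Answer: -19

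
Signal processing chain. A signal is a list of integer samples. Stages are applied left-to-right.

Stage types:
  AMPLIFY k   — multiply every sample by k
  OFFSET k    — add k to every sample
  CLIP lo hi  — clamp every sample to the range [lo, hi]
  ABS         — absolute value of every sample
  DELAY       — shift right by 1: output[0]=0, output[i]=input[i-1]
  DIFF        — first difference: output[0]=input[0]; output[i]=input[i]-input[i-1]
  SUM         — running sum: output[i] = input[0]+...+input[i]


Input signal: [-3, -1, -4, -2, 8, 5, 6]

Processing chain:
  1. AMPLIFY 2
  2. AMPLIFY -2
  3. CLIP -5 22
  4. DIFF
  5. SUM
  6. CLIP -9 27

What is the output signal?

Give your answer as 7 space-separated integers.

Input: [-3, -1, -4, -2, 8, 5, 6]
Stage 1 (AMPLIFY 2): -3*2=-6, -1*2=-2, -4*2=-8, -2*2=-4, 8*2=16, 5*2=10, 6*2=12 -> [-6, -2, -8, -4, 16, 10, 12]
Stage 2 (AMPLIFY -2): -6*-2=12, -2*-2=4, -8*-2=16, -4*-2=8, 16*-2=-32, 10*-2=-20, 12*-2=-24 -> [12, 4, 16, 8, -32, -20, -24]
Stage 3 (CLIP -5 22): clip(12,-5,22)=12, clip(4,-5,22)=4, clip(16,-5,22)=16, clip(8,-5,22)=8, clip(-32,-5,22)=-5, clip(-20,-5,22)=-5, clip(-24,-5,22)=-5 -> [12, 4, 16, 8, -5, -5, -5]
Stage 4 (DIFF): s[0]=12, 4-12=-8, 16-4=12, 8-16=-8, -5-8=-13, -5--5=0, -5--5=0 -> [12, -8, 12, -8, -13, 0, 0]
Stage 5 (SUM): sum[0..0]=12, sum[0..1]=4, sum[0..2]=16, sum[0..3]=8, sum[0..4]=-5, sum[0..5]=-5, sum[0..6]=-5 -> [12, 4, 16, 8, -5, -5, -5]
Stage 6 (CLIP -9 27): clip(12,-9,27)=12, clip(4,-9,27)=4, clip(16,-9,27)=16, clip(8,-9,27)=8, clip(-5,-9,27)=-5, clip(-5,-9,27)=-5, clip(-5,-9,27)=-5 -> [12, 4, 16, 8, -5, -5, -5]

Answer: 12 4 16 8 -5 -5 -5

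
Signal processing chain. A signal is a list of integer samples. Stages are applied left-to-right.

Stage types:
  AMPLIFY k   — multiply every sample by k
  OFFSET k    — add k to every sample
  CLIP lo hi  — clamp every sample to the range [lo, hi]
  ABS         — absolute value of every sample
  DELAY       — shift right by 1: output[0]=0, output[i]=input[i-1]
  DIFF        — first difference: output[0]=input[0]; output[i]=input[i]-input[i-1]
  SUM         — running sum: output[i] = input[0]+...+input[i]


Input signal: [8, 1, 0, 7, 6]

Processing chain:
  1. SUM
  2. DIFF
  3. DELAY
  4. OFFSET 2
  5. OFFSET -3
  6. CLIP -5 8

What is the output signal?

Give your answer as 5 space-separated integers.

Answer: -1 7 0 -1 6

Derivation:
Input: [8, 1, 0, 7, 6]
Stage 1 (SUM): sum[0..0]=8, sum[0..1]=9, sum[0..2]=9, sum[0..3]=16, sum[0..4]=22 -> [8, 9, 9, 16, 22]
Stage 2 (DIFF): s[0]=8, 9-8=1, 9-9=0, 16-9=7, 22-16=6 -> [8, 1, 0, 7, 6]
Stage 3 (DELAY): [0, 8, 1, 0, 7] = [0, 8, 1, 0, 7] -> [0, 8, 1, 0, 7]
Stage 4 (OFFSET 2): 0+2=2, 8+2=10, 1+2=3, 0+2=2, 7+2=9 -> [2, 10, 3, 2, 9]
Stage 5 (OFFSET -3): 2+-3=-1, 10+-3=7, 3+-3=0, 2+-3=-1, 9+-3=6 -> [-1, 7, 0, -1, 6]
Stage 6 (CLIP -5 8): clip(-1,-5,8)=-1, clip(7,-5,8)=7, clip(0,-5,8)=0, clip(-1,-5,8)=-1, clip(6,-5,8)=6 -> [-1, 7, 0, -1, 6]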